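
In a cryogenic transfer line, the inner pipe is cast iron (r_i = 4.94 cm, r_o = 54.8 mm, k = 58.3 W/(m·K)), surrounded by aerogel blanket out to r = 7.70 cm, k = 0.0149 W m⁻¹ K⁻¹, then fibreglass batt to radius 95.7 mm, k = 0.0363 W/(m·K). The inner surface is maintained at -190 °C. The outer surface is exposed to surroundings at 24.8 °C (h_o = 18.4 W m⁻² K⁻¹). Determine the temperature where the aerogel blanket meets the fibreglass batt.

T = -23.1 °C

Resistance network (inner→outer):
  R'_cast iron = ln(0.0548/0.0494)/(2πk) = 0.1037/(2π·58.3) = 2.832×10^-4 m·K/W
  R'_aerogel blanket = ln(0.0770/0.0548)/(2πk) = 0.3401/(2π·0.0149) = 3.633 m·K/W
  R'_fibreglass batt = ln(0.0957/0.0770)/(2πk) = 0.2174/(2π·0.0363) = 0.9532 m·K/W
  R'_conv,out = 1/(2πr h) = 1/(2π·0.0957·18.4) = 0.09038 m·K/W
ΣR = 2.832×10^-4 + 3.633 + 0.9532 + 0.09038 = 4.677 m·K/W
Q' = ΔT/ΣR = (-190 °C − 24.8 °C)/4.677 = -45.93 W/m
From the inner boundary to the aerogel blanket/fibreglass batt interface, ΣR_partial = 3.633 m·K/W.
T_interface = T_in − Q'·ΣR_partial = -190 °C − (-45.93)(3.633) = -23.1 °C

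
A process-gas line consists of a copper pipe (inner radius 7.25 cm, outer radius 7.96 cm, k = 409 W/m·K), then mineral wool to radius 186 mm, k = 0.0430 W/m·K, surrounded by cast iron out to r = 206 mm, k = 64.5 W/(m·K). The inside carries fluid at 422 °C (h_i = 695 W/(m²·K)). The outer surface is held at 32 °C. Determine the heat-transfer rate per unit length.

Q' = 124 W/m

Series thermal resistances, inner to outer:
  R'_conv,in = 1/(2πr h) = 1/(2π·0.0725·695) = 0.003159 m·K/W
  R'_copper = ln(0.0796/0.0725)/(2πk) = 0.09343/(2π·409) = 3.636×10^-5 m·K/W
  R'_mineral wool = ln(0.186/0.0796)/(2πk) = 0.8487/(2π·0.0430) = 3.141 m·K/W
  R'_cast iron = ln(0.206/0.186)/(2πk) = 0.1021/(2π·64.5) = 2.520×10^-4 m·K/W
ΣR = 0.003159 + 3.636×10^-5 + 3.141 + 2.520×10^-4 = 3.144 m·K/W
Q' = ΔT/ΣR = (422 °C − 32 °C)/3.144 = 124 W/m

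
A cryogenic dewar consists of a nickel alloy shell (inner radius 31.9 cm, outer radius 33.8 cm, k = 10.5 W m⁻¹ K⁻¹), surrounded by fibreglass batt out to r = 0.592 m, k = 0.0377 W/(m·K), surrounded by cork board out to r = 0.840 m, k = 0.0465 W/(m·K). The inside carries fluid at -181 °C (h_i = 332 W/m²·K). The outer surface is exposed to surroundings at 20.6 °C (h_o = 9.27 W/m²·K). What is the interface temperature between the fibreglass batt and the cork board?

T = -28.6 °C

Treat each layer as a resistance in series:
  R_conv,in = 1/(4πr²h) = 1/(4π·0.319²·332) = 0.002355 K/W
  R_nickel alloy = (1/0.319 − 1/0.338)/(4πk) = 0.1762/(4π·10.5) = 0.001336 K/W
  R_fibreglass batt = (1/0.338 − 1/0.592)/(4πk) = 1.269/(4π·0.0377) = 2.679 K/W
  R_cork board = (1/0.592 − 1/0.840)/(4πk) = 0.4987/(4π·0.0465) = 0.8535 K/W
  R_conv,out = 1/(4πr²h) = 1/(4π·0.840²·9.27) = 0.01217 K/W
ΣR = 0.002355 + 0.001336 + 2.679 + 0.8535 + 0.01217 = 3.548 K/W
Q = ΔT/ΣR = (-181 °C − 20.6 °C)/3.548 = -56.82 W
From the inner boundary to the fibreglass batt/cork board interface, ΣR_partial = 2.683 K/W.
T_interface = T_in − Q·ΣR_partial = -181 °C − (-56.82)(2.683) = -28.6 °C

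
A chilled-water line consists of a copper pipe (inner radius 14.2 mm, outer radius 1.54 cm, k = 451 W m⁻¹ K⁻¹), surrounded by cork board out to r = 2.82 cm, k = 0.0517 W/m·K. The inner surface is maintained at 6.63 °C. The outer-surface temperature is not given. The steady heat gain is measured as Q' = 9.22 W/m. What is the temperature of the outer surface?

Sum the resistances:
  R'_copper = ln(0.0154/0.0142)/(2πk) = 0.08113/(2π·451) = 2.863×10^-5 m·K/W
  R'_cork board = ln(0.0282/0.0154)/(2πk) = 0.6050/(2π·0.0517) = 1.862 m·K/W
ΣR = 1.862 m·K/W
ΔT = Q'·ΣR = 9.22 × 1.862 = 17.17 K
Heat flows inward, so T_out = T_in + ΔT = 6.63 + 17.17 = 23.8 °C

T_out = 23.8 °C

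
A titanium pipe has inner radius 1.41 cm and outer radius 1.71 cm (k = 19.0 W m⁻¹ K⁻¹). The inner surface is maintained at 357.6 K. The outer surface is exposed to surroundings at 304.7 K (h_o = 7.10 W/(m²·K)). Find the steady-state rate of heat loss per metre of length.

Treat each layer as a resistance in series:
  R'_titanium = ln(0.0171/0.0141)/(2πk) = 0.1929/(2π·19.0) = 0.001616 m·K/W
  R'_conv,out = 1/(2πr h) = 1/(2π·0.0171·7.10) = 1.311 m·K/W
ΣR = 0.001616 + 1.311 = 1.313 m·K/W
Q' = ΔT/ΣR = (357.6 K − 304.7 K)/1.313 = 40.3 W/m

Q' = 40.3 W/m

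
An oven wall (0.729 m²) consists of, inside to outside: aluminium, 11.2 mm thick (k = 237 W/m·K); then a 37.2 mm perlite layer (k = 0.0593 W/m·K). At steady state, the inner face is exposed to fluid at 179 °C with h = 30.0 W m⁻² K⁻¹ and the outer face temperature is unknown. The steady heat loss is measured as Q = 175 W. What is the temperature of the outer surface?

Sum the resistances:
  R_conv,in = 1/(hA) = 1/(30.0·0.729) = 0.04572 K/W
  R_aluminium = L/(kA) = 0.0112/(237·0.729) = 6.482×10^-5 K/W
  R_perlite = L/(kA) = 0.0372/(0.0593·0.729) = 0.8605 K/W
ΣR = 0.9063 K/W
ΔT = Q·ΣR = 175 × 0.9063 = 158.6 K
Heat flows outward, so T_out = T_in − ΔT = 179 − 158.6 = 20.4 °C

T_out = 20.4 °C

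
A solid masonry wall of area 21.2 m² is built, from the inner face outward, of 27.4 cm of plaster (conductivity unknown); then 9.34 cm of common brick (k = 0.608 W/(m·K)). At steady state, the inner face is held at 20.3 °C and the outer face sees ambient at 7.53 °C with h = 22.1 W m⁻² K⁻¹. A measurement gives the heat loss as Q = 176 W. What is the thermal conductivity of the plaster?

k = 0.205 W/m·K

ΣR = ΔT/Q = |20.3 − 7.53|/176 = 0.07256 K/W
Known resistances:
  R_common brick = L/(kA) = 0.0934/(0.608·21.2) = 0.007246 K/W
  R_conv,out = 1/(hA) = 1/(22.1·21.2) = 0.002134 K/W
R_plaster = ΣR − ΣR_known = 0.07256 − 0.009380 = 0.06318 K/W
L/(kA) = 0.06318 ⇒ k = 0.274/(0.06318·21.2) = 0.205 W/m·K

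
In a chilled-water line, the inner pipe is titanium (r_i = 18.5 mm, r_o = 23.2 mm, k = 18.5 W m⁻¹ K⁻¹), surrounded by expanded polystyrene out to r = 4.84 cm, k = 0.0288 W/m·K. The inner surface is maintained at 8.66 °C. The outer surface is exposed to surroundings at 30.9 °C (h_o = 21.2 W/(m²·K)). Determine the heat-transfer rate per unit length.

Q' = 5.27 W/m

Treat each layer as a resistance in series:
  R'_titanium = ln(0.0232/0.0185)/(2πk) = 0.2264/(2π·18.5) = 0.001948 m·K/W
  R'_expanded polystyrene = ln(0.0484/0.0232)/(2πk) = 0.7353/(2π·0.0288) = 4.064 m·K/W
  R'_conv,out = 1/(2πr h) = 1/(2π·0.0484·21.2) = 0.1551 m·K/W
ΣR = 0.001948 + 4.064 + 0.1551 = 4.221 m·K/W
Q' = ΔT/ΣR = (8.66 °C − 30.9 °C)/4.221 = -5.27 W/m
(Negative Q' ⇒ heat flows inward; heat gain = 5.27 W/m.)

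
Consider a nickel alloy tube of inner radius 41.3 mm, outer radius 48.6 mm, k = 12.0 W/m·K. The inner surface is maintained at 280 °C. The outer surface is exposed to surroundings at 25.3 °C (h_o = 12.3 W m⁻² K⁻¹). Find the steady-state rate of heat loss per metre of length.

Treat each layer as a resistance in series:
  R'_nickel alloy = ln(0.0486/0.0413)/(2πk) = 0.1628/(2π·12.0) = 0.002159 m·K/W
  R'_conv,out = 1/(2πr h) = 1/(2π·0.0486·12.3) = 0.2662 m·K/W
ΣR = 0.002159 + 0.2662 = 0.2684 m·K/W
Q' = ΔT/ΣR = (280 °C − 25.3 °C)/0.2684 = 949 W/m

Q' = 949 W/m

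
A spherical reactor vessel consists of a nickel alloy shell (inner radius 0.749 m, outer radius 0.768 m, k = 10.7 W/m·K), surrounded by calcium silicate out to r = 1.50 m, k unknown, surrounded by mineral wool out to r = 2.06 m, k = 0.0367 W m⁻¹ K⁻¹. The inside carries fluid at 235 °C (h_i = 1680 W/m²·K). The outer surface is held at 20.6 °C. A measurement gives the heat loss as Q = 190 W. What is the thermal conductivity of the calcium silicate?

ΣR = ΔT/Q = |235 − 20.6|/190 = 1.128 K/W
Known resistances:
  R_conv,in = 1/(4πr²h) = 1/(4π·0.749²·1680) = 8.443×10^-5 K/W
  R_nickel alloy = (1/0.749 − 1/0.768)/(4πk) = 0.03303/(4π·10.7) = 2.457×10^-4 K/W
  R_mineral wool = (1/1.50 − 1/2.06)/(4πk) = 0.1812/(4π·0.0367) = 0.3930 K/W
R_calcium silicate = ΣR − ΣR_known = 1.128 − 0.3933 = 0.7347 K/W
(1/r₁−1/r₂)/(4πk) = 0.7347 ⇒ k = 0.6354/(4π·0.7347) = 0.0688 W/m·K

k = 0.0688 W/m·K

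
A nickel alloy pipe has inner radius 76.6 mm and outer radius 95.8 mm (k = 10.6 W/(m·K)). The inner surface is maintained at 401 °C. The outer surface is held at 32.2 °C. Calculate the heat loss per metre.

Q' = 110 kW/m

Q' = 2πk·ΔT/ln(r₂/r₁) = 2π × 10.6 × 368.8 / ln(0.0958/0.0766) = 1.10×10^5 W/m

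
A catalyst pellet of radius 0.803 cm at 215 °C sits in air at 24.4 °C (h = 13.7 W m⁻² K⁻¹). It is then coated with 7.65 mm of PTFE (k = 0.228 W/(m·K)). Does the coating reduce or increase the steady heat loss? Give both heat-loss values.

Critical radius for a sphere: r_cr = 2k/h = 0.0333 m = 3.33 cm.
Outer radius after coating: r₂ = 0.00803 + 0.00765 = 0.01568 m.
Since r₁ < r_cr and r₂ ≤ r_cr, the coating moves toward the maximum at r_cr — heat loss rises.
Bare: R = 1/(4πr₁²h) = 90.08 K/W; Q = 190.6/90.08 = 2.12 W.
Coated: R = R_cond + R_conv = 44.83 K/W; Q = 190.6/44.83 = 4.25 W.

increases: 2.12 → 4.25 W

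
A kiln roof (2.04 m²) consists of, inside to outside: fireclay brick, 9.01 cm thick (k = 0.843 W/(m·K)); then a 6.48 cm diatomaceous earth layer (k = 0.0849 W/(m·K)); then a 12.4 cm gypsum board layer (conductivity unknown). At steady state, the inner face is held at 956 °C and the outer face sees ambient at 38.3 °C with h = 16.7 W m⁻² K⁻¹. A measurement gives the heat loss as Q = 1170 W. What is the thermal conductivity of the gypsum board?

k = 0.185 W/m·K

ΣR = ΔT/Q = |956 − 38.3|/1170 = 0.7844 K/W
Known resistances:
  R_fireclay brick = L/(kA) = 0.0901/(0.843·2.04) = 0.05239 K/W
  R_diatomaceous earth = L/(kA) = 0.0648/(0.0849·2.04) = 0.3741 K/W
  R_conv,out = 1/(hA) = 1/(16.7·2.04) = 0.02935 K/W
R_gypsum board = ΣR − ΣR_known = 0.7844 − 0.4558 = 0.3286 K/W
L/(kA) = 0.3286 ⇒ k = 0.124/(0.3286·2.04) = 0.185 W/m·K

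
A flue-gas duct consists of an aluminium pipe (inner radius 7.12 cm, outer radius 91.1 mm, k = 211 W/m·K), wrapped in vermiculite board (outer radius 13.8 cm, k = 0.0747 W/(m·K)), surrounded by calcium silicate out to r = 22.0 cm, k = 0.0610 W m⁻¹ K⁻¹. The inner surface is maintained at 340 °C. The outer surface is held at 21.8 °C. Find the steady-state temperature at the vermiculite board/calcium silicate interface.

T = 206 °C

Treat each layer as a resistance in series:
  R'_aluminium = ln(0.0911/0.0712)/(2πk) = 0.2465/(2π·211) = 1.859×10^-4 m·K/W
  R'_vermiculite board = ln(0.138/0.0911)/(2πk) = 0.4153/(2π·0.0747) = 0.8848 m·K/W
  R'_calcium silicate = ln(0.220/0.138)/(2πk) = 0.4664/(2π·0.0610) = 1.217 m·K/W
ΣR = 1.859×10^-4 + 0.8848 + 1.217 = 2.102 m·K/W
Q' = ΔT/ΣR = (340 °C − 21.8 °C)/2.102 = 151.4 W/m
From the inner boundary to the vermiculite board/calcium silicate interface, ΣR_partial = 0.8850 m·K/W.
T_interface = T_in − Q'·ΣR_partial = 340 °C − (151.4)(0.8850) = 206 °C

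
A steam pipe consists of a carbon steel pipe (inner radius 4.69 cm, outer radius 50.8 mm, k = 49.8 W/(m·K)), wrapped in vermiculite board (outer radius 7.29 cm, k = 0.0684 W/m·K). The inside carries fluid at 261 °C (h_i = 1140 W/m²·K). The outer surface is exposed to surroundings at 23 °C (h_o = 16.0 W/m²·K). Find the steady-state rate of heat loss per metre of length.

Q' = 243 W/m

Series thermal resistances, inner to outer:
  R'_conv,in = 1/(2πr h) = 1/(2π·0.0469·1140) = 0.002977 m·K/W
  R'_carbon steel = ln(0.0508/0.0469)/(2πk) = 0.07988/(2π·49.8) = 2.553×10^-4 m·K/W
  R'_vermiculite board = ln(0.0729/0.0508)/(2πk) = 0.3612/(2π·0.0684) = 0.8404 m·K/W
  R'_conv,out = 1/(2πr h) = 1/(2π·0.0729·16.0) = 0.1364 m·K/W
ΣR = 0.002977 + 2.553×10^-4 + 0.8404 + 0.1364 = 0.9800 m·K/W
Q' = ΔT/ΣR = (261 °C − 23 °C)/0.9800 = 243 W/m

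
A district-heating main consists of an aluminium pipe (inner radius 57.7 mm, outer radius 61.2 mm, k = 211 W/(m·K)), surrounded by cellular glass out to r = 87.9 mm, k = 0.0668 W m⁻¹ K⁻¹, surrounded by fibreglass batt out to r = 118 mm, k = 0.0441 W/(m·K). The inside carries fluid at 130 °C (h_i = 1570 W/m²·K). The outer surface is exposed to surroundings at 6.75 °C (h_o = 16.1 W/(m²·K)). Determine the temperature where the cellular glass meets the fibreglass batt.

T = 77.0 °C

Resistance network (inner→outer):
  R'_conv,in = 1/(2πr h) = 1/(2π·0.0577·1570) = 0.001757 m·K/W
  R'_aluminium = ln(0.0612/0.0577)/(2πk) = 0.05889/(2π·211) = 4.442×10^-5 m·K/W
  R'_cellular glass = ln(0.0879/0.0612)/(2πk) = 0.3621/(2π·0.0668) = 0.8626 m·K/W
  R'_fibreglass batt = ln(0.118/0.0879)/(2πk) = 0.2945/(2π·0.0441) = 1.063 m·K/W
  R'_conv,out = 1/(2πr h) = 1/(2π·0.118·16.1) = 0.08377 m·K/W
ΣR = 0.001757 + 4.442×10^-5 + 0.8626 + 1.063 + 0.08377 = 2.011 m·K/W
Q' = ΔT/ΣR = (130 °C − 6.75 °C)/2.011 = 61.29 W/m
From the inner boundary to the cellular glass/fibreglass batt interface, ΣR_partial = 0.8644 m·K/W.
T_interface = T_in − Q'·ΣR_partial = 130 °C − (61.29)(0.8644) = 77.0 °C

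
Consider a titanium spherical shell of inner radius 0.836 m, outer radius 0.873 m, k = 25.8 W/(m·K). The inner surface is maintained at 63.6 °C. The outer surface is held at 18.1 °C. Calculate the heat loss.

Q = 4πk·ΔT/(1/r₁ − 1/r₂) = 4π × 25.8 × 45.5 / (1/0.836 − 1/0.873) = 2.91×10^5 W

Q = 291 kW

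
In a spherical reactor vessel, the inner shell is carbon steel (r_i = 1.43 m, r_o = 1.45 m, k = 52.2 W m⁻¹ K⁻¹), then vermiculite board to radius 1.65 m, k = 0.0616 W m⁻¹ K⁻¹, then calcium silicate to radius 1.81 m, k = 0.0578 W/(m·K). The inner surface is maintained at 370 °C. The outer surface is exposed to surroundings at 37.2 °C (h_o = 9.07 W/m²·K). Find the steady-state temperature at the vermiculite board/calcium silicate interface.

T = 175 °C

Resistance network (inner→outer):
  R_carbon steel = (1/1.43 − 1/1.45)/(4πk) = 0.009646/(4π·52.2) = 1.470×10^-5 K/W
  R_vermiculite board = (1/1.45 − 1/1.65)/(4πk) = 0.08359/(4π·0.0616) = 0.1080 K/W
  R_calcium silicate = (1/1.65 − 1/1.81)/(4πk) = 0.05357/(4π·0.0578) = 0.07376 K/W
  R_conv,out = 1/(4πr²h) = 1/(4π·1.81²·9.07) = 0.002678 K/W
ΣR = 1.470×10^-5 + 0.1080 + 0.07376 + 0.002678 = 0.1845 K/W
Q = ΔT/ΣR = (370 °C − 37.2 °C)/0.1845 = 1804 W
From the inner boundary to the vermiculite board/calcium silicate interface, ΣR_partial = 0.1080 K/W.
T_interface = T_in − Q·ΣR_partial = 370 °C − (1804)(0.1080) = 175 °C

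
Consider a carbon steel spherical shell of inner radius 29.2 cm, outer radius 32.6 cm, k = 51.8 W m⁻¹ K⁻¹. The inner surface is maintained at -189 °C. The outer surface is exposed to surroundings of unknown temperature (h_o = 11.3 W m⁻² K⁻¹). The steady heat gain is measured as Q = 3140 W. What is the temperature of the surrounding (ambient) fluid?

T_out = 20.8 °C

Sum the resistances:
  R_carbon steel = (1/0.292 − 1/0.326)/(4πk) = 0.3572/(4π·51.8) = 5.487×10^-4 K/W
  R_conv,out = 1/(4πr²h) = 1/(4π·0.326²·11.3) = 0.06626 K/W
ΣR = 0.06681 K/W
ΔT = Q·ΣR = 3140 × 0.06681 = 209.8 K
Heat flows inward, so T_out = T_in + ΔT = -189 + 209.8 = 20.8 °C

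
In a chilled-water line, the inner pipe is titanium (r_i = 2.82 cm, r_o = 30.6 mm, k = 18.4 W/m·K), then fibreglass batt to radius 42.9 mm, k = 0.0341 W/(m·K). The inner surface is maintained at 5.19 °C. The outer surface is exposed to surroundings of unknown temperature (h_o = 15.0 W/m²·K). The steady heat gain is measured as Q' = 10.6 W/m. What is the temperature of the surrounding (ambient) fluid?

T_out = 24.5 °C

Series resistances:
  R'_titanium = ln(0.0306/0.0282)/(2πk) = 0.08168/(2π·18.4) = 7.065×10^-4 m·K/W
  R'_fibreglass batt = ln(0.0429/0.0306)/(2πk) = 0.3379/(2π·0.0341) = 1.577 m·K/W
  R'_conv,out = 1/(2πr h) = 1/(2π·0.0429·15.0) = 0.2473 m·K/W
ΣR = 1.825 m·K/W
ΔT = Q'·ΣR = 10.6 × 1.825 = 19.34 K
Heat flows inward, so T_out = T_in + ΔT = 5.19 + 19.34 = 24.5 °C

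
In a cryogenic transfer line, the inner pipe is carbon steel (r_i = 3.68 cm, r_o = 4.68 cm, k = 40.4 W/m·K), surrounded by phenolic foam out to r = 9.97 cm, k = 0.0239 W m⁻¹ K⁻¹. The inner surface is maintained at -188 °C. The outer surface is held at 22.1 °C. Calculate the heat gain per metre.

Q' = 41.7 W/m

Treat each layer as a resistance in series:
  R'_carbon steel = ln(0.0468/0.0368)/(2πk) = 0.2404/(2π·40.4) = 9.470×10^-4 m·K/W
  R'_phenolic foam = ln(0.0997/0.0468)/(2πk) = 0.7563/(2π·0.0239) = 5.036 m·K/W
ΣR = 9.470×10^-4 + 5.036 = 5.037 m·K/W
Q' = ΔT/ΣR = (-188 °C − 22.1 °C)/5.037 = -41.7 W/m
(Negative Q' ⇒ heat flows inward; heat gain = 41.7 W/m.)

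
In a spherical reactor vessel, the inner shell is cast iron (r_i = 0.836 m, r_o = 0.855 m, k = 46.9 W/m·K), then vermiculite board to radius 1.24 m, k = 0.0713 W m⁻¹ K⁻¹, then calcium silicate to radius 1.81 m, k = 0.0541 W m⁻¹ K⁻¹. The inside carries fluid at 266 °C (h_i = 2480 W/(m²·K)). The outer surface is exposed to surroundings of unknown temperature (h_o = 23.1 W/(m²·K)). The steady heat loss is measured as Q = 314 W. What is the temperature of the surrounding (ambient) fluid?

T_out = 21.1 °C

Series resistances:
  R_conv,in = 1/(4πr²h) = 1/(4π·0.836²·2480) = 4.591×10^-5 K/W
  R_cast iron = (1/0.836 − 1/0.855)/(4πk) = 0.02658/(4π·46.9) = 4.510×10^-5 K/W
  R_vermiculite board = (1/0.855 − 1/1.24)/(4πk) = 0.3631/(4π·0.0713) = 0.4053 K/W
  R_calcium silicate = (1/1.24 − 1/1.81)/(4πk) = 0.2540/(4π·0.0541) = 0.3736 K/W
  R_conv,out = 1/(4πr²h) = 1/(4π·1.81²·23.1) = 0.001052 K/W
ΣR = 0.7800 K/W
ΔT = Q·ΣR = 314 × 0.7800 = 244.9 K
Heat flows outward, so T_out = T_in − ΔT = 266 − 244.9 = 21.1 °C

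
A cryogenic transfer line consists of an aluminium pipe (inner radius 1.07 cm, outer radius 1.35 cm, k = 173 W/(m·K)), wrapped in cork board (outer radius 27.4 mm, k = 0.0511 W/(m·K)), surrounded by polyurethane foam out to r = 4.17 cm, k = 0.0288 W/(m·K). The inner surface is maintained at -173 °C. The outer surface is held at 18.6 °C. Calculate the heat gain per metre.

Q' = 42.3 W/m

Resistance network (inner→outer):
  R'_aluminium = ln(0.0135/0.0107)/(2πk) = 0.2324/(2π·173) = 2.138×10^-4 m·K/W
  R'_cork board = ln(0.0274/0.0135)/(2πk) = 0.7079/(2π·0.0511) = 2.205 m·K/W
  R'_polyurethane foam = ln(0.0417/0.0274)/(2πk) = 0.4200/(2π·0.0288) = 2.321 m·K/W
ΣR = 2.138×10^-4 + 2.205 + 2.321 = 4.526 m·K/W
Q' = ΔT/ΣR = (-173 °C − 18.6 °C)/4.526 = -42.3 W/m
(Negative Q' ⇒ heat flows inward; heat gain = 42.3 W/m.)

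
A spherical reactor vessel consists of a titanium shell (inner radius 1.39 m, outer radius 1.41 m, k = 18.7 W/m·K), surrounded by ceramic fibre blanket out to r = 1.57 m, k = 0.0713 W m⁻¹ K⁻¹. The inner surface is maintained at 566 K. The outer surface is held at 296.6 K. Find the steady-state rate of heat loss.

Q = 3.34 kW

Resistance network (inner→outer):
  R_titanium = (1/1.39 − 1/1.41)/(4πk) = 0.01020/(4π·18.7) = 4.343×10^-5 K/W
  R_ceramic fibre blanket = (1/1.41 − 1/1.57)/(4πk) = 0.07228/(4π·0.0713) = 0.08067 K/W
ΣR = 4.343×10^-5 + 0.08067 = 0.08071 K/W
Q = ΔT/ΣR = (566 K − 296.6 K)/0.08071 = 3340 W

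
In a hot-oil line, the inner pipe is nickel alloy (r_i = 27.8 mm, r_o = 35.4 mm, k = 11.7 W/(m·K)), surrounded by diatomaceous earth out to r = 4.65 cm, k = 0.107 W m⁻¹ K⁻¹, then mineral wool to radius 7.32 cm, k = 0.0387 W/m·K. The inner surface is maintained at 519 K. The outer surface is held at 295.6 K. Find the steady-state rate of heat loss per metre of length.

Q' = 98.2 W/m

Treat each layer as a resistance in series:
  R'_nickel alloy = ln(0.0354/0.0278)/(2πk) = 0.2417/(2π·11.7) = 0.003288 m·K/W
  R'_diatomaceous earth = ln(0.0465/0.0354)/(2πk) = 0.2727/(2π·0.107) = 0.4057 m·K/W
  R'_mineral wool = ln(0.0732/0.0465)/(2πk) = 0.4537/(2π·0.0387) = 1.866 m·K/W
ΣR = 0.003288 + 0.4057 + 1.866 = 2.275 m·K/W
Q' = ΔT/ΣR = (519 K − 295.6 K)/2.275 = 98.2 W/m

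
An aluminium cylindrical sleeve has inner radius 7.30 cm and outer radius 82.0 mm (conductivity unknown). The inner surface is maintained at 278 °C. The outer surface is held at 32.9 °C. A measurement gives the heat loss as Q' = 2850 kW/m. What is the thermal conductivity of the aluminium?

k = 215 W/m·K

ΣR = ΔT/Q' = |278 − 32.9|/2.85×10^6 = 8.600×10^-5 m·K/W
ln(r₂/r₁)/(2πk) = 8.600×10^-5 ⇒ k = 0.1163/(2π·8.600×10^-5) = 215 W/m·K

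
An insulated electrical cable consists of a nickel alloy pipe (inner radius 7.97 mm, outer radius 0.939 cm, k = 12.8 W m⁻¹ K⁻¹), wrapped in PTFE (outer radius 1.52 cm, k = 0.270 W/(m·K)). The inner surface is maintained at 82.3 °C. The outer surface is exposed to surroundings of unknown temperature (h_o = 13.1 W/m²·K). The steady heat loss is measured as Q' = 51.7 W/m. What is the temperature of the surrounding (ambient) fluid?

Sum the resistances:
  R'_nickel alloy = ln(0.00939/0.00797)/(2πk) = 0.1640/(2π·12.8) = 0.002039 m·K/W
  R'_PTFE = ln(0.0152/0.00939)/(2πk) = 0.4817/(2π·0.270) = 0.2839 m·K/W
  R'_conv,out = 1/(2πr h) = 1/(2π·0.0152·13.1) = 0.7993 m·K/W
ΣR = 1.085 m·K/W
ΔT = Q'·ΣR = 51.7 × 1.085 = 56.09 K
Heat flows outward, so T_out = T_in − ΔT = 82.3 − 56.09 = 26.2 °C

T_out = 26.2 °C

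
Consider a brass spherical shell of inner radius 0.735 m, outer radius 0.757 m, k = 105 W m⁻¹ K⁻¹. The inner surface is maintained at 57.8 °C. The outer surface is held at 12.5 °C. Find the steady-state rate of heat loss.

Q = 1.51×10^6 W

Q = 4πk·ΔT/(1/r₁ − 1/r₂) = 4π × 105 × 45.3 / (1/0.735 − 1/0.757) = 1.51×10^6 W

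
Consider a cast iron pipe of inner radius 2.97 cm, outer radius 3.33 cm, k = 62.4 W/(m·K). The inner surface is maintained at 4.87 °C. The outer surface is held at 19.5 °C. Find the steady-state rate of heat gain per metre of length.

Q' = 50.1 kW/m

Q' = 2πk·ΔT/ln(r₂/r₁) = 2π × 62.4 × 14.63 / ln(0.0333/0.0297) = 50100 W/m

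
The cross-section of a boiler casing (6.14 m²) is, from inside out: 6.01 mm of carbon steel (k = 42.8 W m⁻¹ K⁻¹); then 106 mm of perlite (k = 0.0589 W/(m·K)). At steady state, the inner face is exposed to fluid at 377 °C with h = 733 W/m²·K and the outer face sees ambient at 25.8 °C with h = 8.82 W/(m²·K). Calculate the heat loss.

Q = 1130 W

Treat each layer as a resistance in series:
  R_conv,in = 1/(hA) = 1/(733·6.14) = 2.222×10^-4 K/W
  R_carbon steel = L/(kA) = 0.00601/(42.8·6.14) = 2.287×10^-5 K/W
  R_perlite = L/(kA) = 0.106/(0.0589·6.14) = 0.2931 K/W
  R_conv,out = 1/(hA) = 1/(8.82·6.14) = 0.01847 K/W
ΣR = 2.222×10^-4 + 2.287×10^-5 + 0.2931 + 0.01847 = 0.3118 K/W
Q = ΔT/ΣR = (377 °C − 25.8 °C)/0.3118 = 1130 W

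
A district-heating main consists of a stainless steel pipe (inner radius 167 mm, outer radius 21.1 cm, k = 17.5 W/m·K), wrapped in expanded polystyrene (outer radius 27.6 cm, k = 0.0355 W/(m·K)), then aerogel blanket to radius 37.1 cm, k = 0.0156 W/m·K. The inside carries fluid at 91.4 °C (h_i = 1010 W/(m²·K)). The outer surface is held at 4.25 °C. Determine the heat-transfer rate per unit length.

Q' = 20.6 W/m

Resistance network (inner→outer):
  R'_conv,in = 1/(2πr h) = 1/(2π·0.167·1010) = 9.436×10^-4 m·K/W
  R'_stainless steel = ln(0.211/0.167)/(2πk) = 0.2339/(2π·17.5) = 0.002127 m·K/W
  R'_expanded polystyrene = ln(0.276/0.211)/(2πk) = 0.2685/(2π·0.0355) = 1.204 m·K/W
  R'_aerogel blanket = ln(0.371/0.276)/(2πk) = 0.2958/(2π·0.0156) = 3.018 m·K/W
ΣR = 9.436×10^-4 + 0.002127 + 1.204 + 3.018 = 4.225 m·K/W
Q' = ΔT/ΣR = (91.4 °C − 4.25 °C)/4.225 = 20.6 W/m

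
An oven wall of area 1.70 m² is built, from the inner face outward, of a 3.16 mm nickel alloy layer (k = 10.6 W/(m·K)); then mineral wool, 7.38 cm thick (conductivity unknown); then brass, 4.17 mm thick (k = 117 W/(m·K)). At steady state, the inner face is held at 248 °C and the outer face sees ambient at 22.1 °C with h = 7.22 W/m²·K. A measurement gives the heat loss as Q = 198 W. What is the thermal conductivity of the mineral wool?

ΣR = ΔT/Q = |248 − 22.1|/198 = 1.141 K/W
Known resistances:
  R_nickel alloy = L/(kA) = 0.00316/(10.6·1.70) = 1.754×10^-4 K/W
  R_brass = L/(kA) = 0.00417/(117·1.70) = 2.097×10^-5 K/W
  R_conv,out = 1/(hA) = 1/(7.22·1.70) = 0.08147 K/W
R_mineral wool = ΣR − ΣR_known = 1.141 − 0.08167 = 1.059 K/W
L/(kA) = 1.059 ⇒ k = 0.0738/(1.059·1.70) = 0.0410 W/m·K

k = 0.0410 W/m·K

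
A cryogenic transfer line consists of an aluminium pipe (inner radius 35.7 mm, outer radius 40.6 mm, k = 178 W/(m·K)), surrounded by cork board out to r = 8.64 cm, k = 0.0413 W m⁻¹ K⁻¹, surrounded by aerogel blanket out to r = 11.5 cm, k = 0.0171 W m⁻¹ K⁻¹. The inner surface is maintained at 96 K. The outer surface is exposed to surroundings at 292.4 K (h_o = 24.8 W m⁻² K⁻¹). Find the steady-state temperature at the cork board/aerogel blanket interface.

T = 197.6 K

Treat each layer as a resistance in series:
  R'_aluminium = ln(0.0406/0.0357)/(2πk) = 0.1286/(2π·178) = 1.150×10^-4 m·K/W
  R'_cork board = ln(0.0864/0.0406)/(2πk) = 0.7552/(2π·0.0413) = 2.910 m·K/W
  R'_aerogel blanket = ln(0.115/0.0864)/(2πk) = 0.2859/(2π·0.0171) = 2.661 m·K/W
  R'_conv,out = 1/(2πr h) = 1/(2π·0.115·24.8) = 0.05580 m·K/W
ΣR = 1.150×10^-4 + 2.910 + 2.661 + 0.05580 = 5.627 m·K/W
Q' = ΔT/ΣR = (96 K − 292.4 K)/5.627 = -34.90 W/m
From the inner boundary to the cork board/aerogel blanket interface, ΣR_partial = 2.910 m·K/W.
T_interface = T_in − Q'·ΣR_partial = 96 K − (-34.90)(2.910) = 197.6 K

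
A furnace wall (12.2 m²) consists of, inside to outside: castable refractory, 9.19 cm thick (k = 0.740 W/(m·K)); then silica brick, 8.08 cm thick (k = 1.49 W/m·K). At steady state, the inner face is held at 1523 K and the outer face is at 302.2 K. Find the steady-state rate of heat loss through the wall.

Treat each layer as a resistance in series:
  R_castable refractory = L/(kA) = 0.0919/(0.740·12.2) = 0.01018 K/W
  R_silica brick = L/(kA) = 0.0808/(1.49·12.2) = 0.004445 K/W
ΣR = 0.01018 + 0.004445 = 0.01462 K/W
Q = ΔT/ΣR = (1523 K − 302.2 K)/0.01462 = 83500 W

Q = 83.5 kW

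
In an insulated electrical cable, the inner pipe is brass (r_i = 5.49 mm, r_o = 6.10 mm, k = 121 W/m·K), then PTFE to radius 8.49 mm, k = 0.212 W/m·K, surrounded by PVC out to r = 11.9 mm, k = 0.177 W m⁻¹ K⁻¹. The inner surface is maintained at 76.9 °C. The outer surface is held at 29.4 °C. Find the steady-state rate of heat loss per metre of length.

Series thermal resistances, inner to outer:
  R'_brass = ln(0.00610/0.00549)/(2πk) = 0.1054/(2π·121) = 1.386×10^-4 m·K/W
  R'_PTFE = ln(0.00849/0.00610)/(2πk) = 0.3306/(2π·0.212) = 0.2482 m·K/W
  R'_PVC = ln(0.0119/0.00849)/(2πk) = 0.3376/(2π·0.177) = 0.3036 m·K/W
ΣR = 1.386×10^-4 + 0.2482 + 0.3036 = 0.5519 m·K/W
Q' = ΔT/ΣR = (76.9 °C − 29.4 °C)/0.5519 = 86.1 W/m

Q' = 86.1 W/m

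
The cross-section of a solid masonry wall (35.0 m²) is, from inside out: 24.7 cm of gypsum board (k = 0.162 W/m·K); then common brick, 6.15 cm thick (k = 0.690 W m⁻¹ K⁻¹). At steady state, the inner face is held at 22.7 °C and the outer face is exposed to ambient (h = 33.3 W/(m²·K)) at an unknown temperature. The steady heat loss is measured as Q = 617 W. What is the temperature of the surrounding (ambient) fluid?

T_out = -6.28 °C

Sum the resistances:
  R_gypsum board = L/(kA) = 0.247/(0.162·35.0) = 0.04356 K/W
  R_common brick = L/(kA) = 0.0615/(0.690·35.0) = 0.002547 K/W
  R_conv,out = 1/(hA) = 1/(33.3·35.0) = 8.580×10^-4 K/W
ΣR = 0.04697 K/W
ΔT = Q·ΣR = 617 × 0.04697 = 28.98 K
Heat flows outward, so T_out = T_in − ΔT = 22.7 − 28.98 = -6.28 °C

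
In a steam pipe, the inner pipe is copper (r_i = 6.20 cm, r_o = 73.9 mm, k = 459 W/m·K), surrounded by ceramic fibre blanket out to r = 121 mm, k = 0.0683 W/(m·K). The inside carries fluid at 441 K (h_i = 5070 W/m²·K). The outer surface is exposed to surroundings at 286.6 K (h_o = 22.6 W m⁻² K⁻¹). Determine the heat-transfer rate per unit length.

Series thermal resistances, inner to outer:
  R'_conv,in = 1/(2πr h) = 1/(2π·0.0620·5070) = 5.063×10^-4 m·K/W
  R'_copper = ln(0.0739/0.0620)/(2πk) = 0.1756/(2π·459) = 6.088×10^-5 m·K/W
  R'_ceramic fibre blanket = ln(0.121/0.0739)/(2πk) = 0.4931/(2π·0.0683) = 1.149 m·K/W
  R'_conv,out = 1/(2πr h) = 1/(2π·0.121·22.6) = 0.05820 m·K/W
ΣR = 5.063×10^-4 + 6.088×10^-5 + 1.149 + 0.05820 = 1.208 m·K/W
Q' = ΔT/ΣR = (441 K − 286.6 K)/1.208 = 128 W/m

Q' = 128 W/m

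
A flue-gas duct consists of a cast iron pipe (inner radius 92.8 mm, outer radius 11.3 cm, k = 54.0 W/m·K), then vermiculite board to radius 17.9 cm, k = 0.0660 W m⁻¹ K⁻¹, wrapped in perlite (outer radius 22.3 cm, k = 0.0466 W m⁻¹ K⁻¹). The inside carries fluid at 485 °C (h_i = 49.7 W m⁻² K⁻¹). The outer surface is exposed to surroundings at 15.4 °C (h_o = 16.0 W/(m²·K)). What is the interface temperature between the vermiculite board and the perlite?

Resistance network (inner→outer):
  R'_conv,in = 1/(2πr h) = 1/(2π·0.0928·49.7) = 0.03451 m·K/W
  R'_cast iron = ln(0.113/0.0928)/(2πk) = 0.1969/(2π·54.0) = 5.804×10^-4 m·K/W
  R'_vermiculite board = ln(0.179/0.113)/(2πk) = 0.4600/(2π·0.0660) = 1.109 m·K/W
  R'_perlite = ln(0.223/0.179)/(2πk) = 0.2198/(2π·0.0466) = 0.7506 m·K/W
  R'_conv,out = 1/(2πr h) = 1/(2π·0.223·16.0) = 0.04461 m·K/W
ΣR = 0.03451 + 5.804×10^-4 + 1.109 + 0.7506 + 0.04461 = 1.939 m·K/W
Q' = ΔT/ΣR = (485 °C − 15.4 °C)/1.939 = 242.2 W/m
From the inner boundary to the vermiculite board/perlite interface, ΣR_partial = 1.144 m·K/W.
T_interface = T_in − Q'·ΣR_partial = 485 °C − (242.2)(1.144) = 208 °C

T = 208 °C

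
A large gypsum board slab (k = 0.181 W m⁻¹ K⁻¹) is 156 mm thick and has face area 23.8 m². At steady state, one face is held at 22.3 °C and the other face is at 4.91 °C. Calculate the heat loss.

Q = 480 W

Q = kA·ΔT/L = 0.181 × 23.8 × |22.3 °C − 4.91 °C| / 0.156 = 480 W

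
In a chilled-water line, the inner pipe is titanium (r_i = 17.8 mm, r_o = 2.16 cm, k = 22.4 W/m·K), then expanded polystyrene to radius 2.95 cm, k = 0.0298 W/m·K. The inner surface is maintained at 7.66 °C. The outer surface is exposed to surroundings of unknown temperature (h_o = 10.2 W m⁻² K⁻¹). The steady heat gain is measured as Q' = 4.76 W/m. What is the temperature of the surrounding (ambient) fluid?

Sum the resistances:
  R'_titanium = ln(0.0216/0.0178)/(2πk) = 0.1935/(2π·22.4) = 0.001375 m·K/W
  R'_expanded polystyrene = ln(0.0295/0.0216)/(2πk) = 0.3117/(2π·0.0298) = 1.665 m·K/W
  R'_conv,out = 1/(2πr h) = 1/(2π·0.0295·10.2) = 0.5289 m·K/W
ΣR = 2.195 m·K/W
ΔT = Q'·ΣR = 4.76 × 2.195 = 10.45 K
Heat flows inward, so T_out = T_in + ΔT = 7.66 + 10.45 = 18.1 °C

T_out = 18.1 °C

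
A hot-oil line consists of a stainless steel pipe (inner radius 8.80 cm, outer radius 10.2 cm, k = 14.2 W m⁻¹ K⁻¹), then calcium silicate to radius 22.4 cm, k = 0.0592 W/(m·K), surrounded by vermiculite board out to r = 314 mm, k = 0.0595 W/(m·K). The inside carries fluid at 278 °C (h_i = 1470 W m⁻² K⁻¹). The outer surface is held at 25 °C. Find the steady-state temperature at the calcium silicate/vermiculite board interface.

Resistance network (inner→outer):
  R'_conv,in = 1/(2πr h) = 1/(2π·0.0880·1470) = 0.001230 m·K/W
  R'_stainless steel = ln(0.102/0.0880)/(2πk) = 0.1476/(2π·14.2) = 0.001655 m·K/W
  R'_calcium silicate = ln(0.224/0.102)/(2πk) = 0.7867/(2π·0.0592) = 2.115 m·K/W
  R'_vermiculite board = ln(0.314/0.224)/(2πk) = 0.3377/(2π·0.0595) = 0.9034 m·K/W
ΣR = 0.001230 + 0.001655 + 2.115 + 0.9034 = 3.021 m·K/W
Q' = ΔT/ΣR = (278 °C − 25 °C)/3.021 = 83.75 W/m
From the inner boundary to the calcium silicate/vermiculite board interface, ΣR_partial = 2.118 m·K/W.
T_interface = T_in − Q'·ΣR_partial = 278 °C − (83.75)(2.118) = 101 °C

T = 101 °C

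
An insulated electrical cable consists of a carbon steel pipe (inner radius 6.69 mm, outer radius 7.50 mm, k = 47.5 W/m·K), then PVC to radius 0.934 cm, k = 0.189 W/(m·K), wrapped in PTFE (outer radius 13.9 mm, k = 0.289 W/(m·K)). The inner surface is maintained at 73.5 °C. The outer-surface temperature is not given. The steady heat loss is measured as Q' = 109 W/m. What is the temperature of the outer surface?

T_out = 29.5 °C

Sum the resistances:
  R'_carbon steel = ln(0.00750/0.00669)/(2πk) = 0.1143/(2π·47.5) = 3.829×10^-4 m·K/W
  R'_PVC = ln(0.00934/0.00750)/(2πk) = 0.2194/(2π·0.189) = 0.1848 m·K/W
  R'_PTFE = ln(0.0139/0.00934)/(2πk) = 0.3976/(2π·0.289) = 0.2190 m·K/W
ΣR = 0.4041 m·K/W
ΔT = Q'·ΣR = 109 × 0.4041 = 44.05 K
Heat flows outward, so T_out = T_in − ΔT = 73.5 − 44.05 = 29.5 °C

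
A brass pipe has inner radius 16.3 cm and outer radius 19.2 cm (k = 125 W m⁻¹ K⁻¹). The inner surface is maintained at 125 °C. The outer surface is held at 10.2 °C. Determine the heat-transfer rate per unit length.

Q' = 2πk·ΔT/ln(r₂/r₁) = 2π × 125 × 114.8 / ln(0.192/0.163) = 5.51×10^5 W/m

Q' = 551 kW/m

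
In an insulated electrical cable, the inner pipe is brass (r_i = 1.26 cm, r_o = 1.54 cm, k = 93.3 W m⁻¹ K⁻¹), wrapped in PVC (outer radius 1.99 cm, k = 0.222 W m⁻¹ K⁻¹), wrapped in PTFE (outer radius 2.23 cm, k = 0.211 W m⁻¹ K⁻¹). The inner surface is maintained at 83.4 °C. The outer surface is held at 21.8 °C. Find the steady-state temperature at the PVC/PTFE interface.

Resistance network (inner→outer):
  R'_brass = ln(0.0154/0.0126)/(2πk) = 0.2007/(2π·93.3) = 3.423×10^-4 m·K/W
  R'_PVC = ln(0.0199/0.0154)/(2πk) = 0.2564/(2π·0.222) = 0.1838 m·K/W
  R'_PTFE = ln(0.0223/0.0199)/(2πk) = 0.1139/(2π·0.211) = 0.08589 m·K/W
ΣR = 3.423×10^-4 + 0.1838 + 0.08589 = 0.2700 m·K/W
Q' = ΔT/ΣR = (83.4 °C − 21.8 °C)/0.2700 = 228.1 W/m
From the inner boundary to the PVC/PTFE interface, ΣR_partial = 0.1841 m·K/W.
T_interface = T_in − Q'·ΣR_partial = 83.4 °C − (228.1)(0.1841) = 41.4 °C

T = 41.4 °C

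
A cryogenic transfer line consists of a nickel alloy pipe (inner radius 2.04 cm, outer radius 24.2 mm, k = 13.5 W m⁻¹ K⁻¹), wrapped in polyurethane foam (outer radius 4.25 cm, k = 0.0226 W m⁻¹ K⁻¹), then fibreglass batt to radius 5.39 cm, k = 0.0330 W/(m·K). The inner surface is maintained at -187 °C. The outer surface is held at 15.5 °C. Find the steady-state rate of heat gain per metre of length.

Treat each layer as a resistance in series:
  R'_nickel alloy = ln(0.0242/0.0204)/(2πk) = 0.1708/(2π·13.5) = 0.002014 m·K/W
  R'_polyurethane foam = ln(0.0425/0.0242)/(2πk) = 0.5632/(2π·0.0226) = 3.966 m·K/W
  R'_fibreglass batt = ln(0.0539/0.0425)/(2πk) = 0.2376/(2π·0.0330) = 1.146 m·K/W
ΣR = 0.002014 + 3.966 + 1.146 = 5.114 m·K/W
Q' = ΔT/ΣR = (-187 °C − 15.5 °C)/5.114 = -39.6 W/m
(Negative Q' ⇒ heat flows inward; heat gain = 39.6 W/m.)

Q' = 39.6 W/m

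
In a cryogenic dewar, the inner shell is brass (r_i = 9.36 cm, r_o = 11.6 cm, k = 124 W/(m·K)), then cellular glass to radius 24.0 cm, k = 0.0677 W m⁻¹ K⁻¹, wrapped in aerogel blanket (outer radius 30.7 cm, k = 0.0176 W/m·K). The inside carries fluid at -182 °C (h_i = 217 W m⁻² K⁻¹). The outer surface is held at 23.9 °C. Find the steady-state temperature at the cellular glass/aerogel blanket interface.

T = -66.3 °C

Series thermal resistances, inner to outer:
  R_conv,in = 1/(4πr²h) = 1/(4π·0.0936²·217) = 0.04186 K/W
  R_brass = (1/0.0936 − 1/0.116)/(4πk) = 2.063/(4π·124) = 0.001324 K/W
  R_cellular glass = (1/0.116 − 1/0.240)/(4πk) = 4.454/(4π·0.0677) = 5.235 K/W
  R_aerogel blanket = (1/0.240 − 1/0.307)/(4πk) = 0.9093/(4π·0.0176) = 4.112 K/W
ΣR = 0.04186 + 0.001324 + 5.235 + 4.112 = 9.390 K/W
Q = ΔT/ΣR = (-182 °C − 23.9 °C)/9.390 = -21.93 W
From the inner boundary to the cellular glass/aerogel blanket interface, ΣR_partial = 5.278 K/W.
T_interface = T_in − Q·ΣR_partial = -182 °C − (-21.93)(5.278) = -66.3 °C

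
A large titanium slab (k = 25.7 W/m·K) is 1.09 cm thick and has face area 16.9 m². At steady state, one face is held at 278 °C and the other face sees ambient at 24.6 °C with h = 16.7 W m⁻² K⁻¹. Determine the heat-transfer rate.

Q = 71.0 kW

Resistance network (inner→outer):
  R_titanium = L/(kA) = 0.0109/(25.7·16.9) = 2.510×10^-5 K/W
  R_conv,out = 1/(hA) = 1/(16.7·16.9) = 0.003543 K/W
ΣR = 2.510×10^-5 + 0.003543 = 0.003568 K/W
Q = ΔT/ΣR = (278 °C − 24.6 °C)/0.003568 = 71000 W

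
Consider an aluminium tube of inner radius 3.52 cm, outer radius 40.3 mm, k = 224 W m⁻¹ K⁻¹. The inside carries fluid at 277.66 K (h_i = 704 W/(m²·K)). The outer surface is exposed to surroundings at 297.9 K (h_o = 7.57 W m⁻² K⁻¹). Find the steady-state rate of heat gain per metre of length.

Q' = 38.3 W/m

Resistance network (inner→outer):
  R'_conv,in = 1/(2πr h) = 1/(2π·0.0352·704) = 0.006423 m·K/W
  R'_aluminium = ln(0.0403/0.0352)/(2πk) = 0.1353/(2π·224) = 9.614×10^-5 m·K/W
  R'_conv,out = 1/(2πr h) = 1/(2π·0.0403·7.57) = 0.5217 m·K/W
ΣR = 0.006423 + 9.614×10^-5 + 0.5217 = 0.5282 m·K/W
Q' = ΔT/ΣR = (277.66 K − 297.9 K)/0.5282 = -38.3 W/m
(Negative Q' ⇒ heat flows inward; heat gain = 38.3 W/m.)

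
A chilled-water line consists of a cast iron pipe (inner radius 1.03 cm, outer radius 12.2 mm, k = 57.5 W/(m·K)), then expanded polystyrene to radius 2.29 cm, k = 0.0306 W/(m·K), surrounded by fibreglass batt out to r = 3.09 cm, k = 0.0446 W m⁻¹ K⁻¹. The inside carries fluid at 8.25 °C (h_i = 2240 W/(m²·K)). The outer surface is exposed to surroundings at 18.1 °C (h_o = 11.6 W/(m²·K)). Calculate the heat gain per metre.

Resistance network (inner→outer):
  R'_conv,in = 1/(2πr h) = 1/(2π·0.0103·2240) = 0.006898 m·K/W
  R'_cast iron = ln(0.0122/0.0103)/(2πk) = 0.1693/(2π·57.5) = 4.686×10^-4 m·K/W
  R'_expanded polystyrene = ln(0.0229/0.0122)/(2πk) = 0.6297/(2π·0.0306) = 3.275 m·K/W
  R'_fibreglass batt = ln(0.0309/0.0229)/(2πk) = 0.2996/(2π·0.0446) = 1.069 m·K/W
  R'_conv,out = 1/(2πr h) = 1/(2π·0.0309·11.6) = 0.4440 m·K/W
ΣR = 0.006898 + 4.686×10^-4 + 3.275 + 1.069 + 0.4440 = 4.795 m·K/W
Q' = ΔT/ΣR = (8.25 °C − 18.1 °C)/4.795 = -2.05 W/m
(Negative Q' ⇒ heat flows inward; heat gain = 2.05 W/m.)

Q' = 2.05 W/m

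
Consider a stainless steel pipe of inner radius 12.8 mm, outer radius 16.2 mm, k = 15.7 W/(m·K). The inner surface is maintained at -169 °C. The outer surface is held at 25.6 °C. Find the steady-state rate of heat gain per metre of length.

Q' = 81.5 kW/m

Q' = 2πk·ΔT/ln(r₂/r₁) = 2π × 15.7 × 194.6 / ln(0.0162/0.0128) = 81500 W/m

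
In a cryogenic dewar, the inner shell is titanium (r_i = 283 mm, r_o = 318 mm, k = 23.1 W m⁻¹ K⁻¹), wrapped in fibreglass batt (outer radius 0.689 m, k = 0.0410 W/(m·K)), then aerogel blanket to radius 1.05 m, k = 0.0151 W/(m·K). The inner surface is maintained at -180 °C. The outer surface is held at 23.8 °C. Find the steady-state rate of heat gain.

Series thermal resistances, inner to outer:
  R_titanium = (1/0.283 − 1/0.318)/(4πk) = 0.3889/(4π·23.1) = 0.001340 K/W
  R_fibreglass batt = (1/0.318 − 1/0.689)/(4πk) = 1.693/(4π·0.0410) = 3.287 K/W
  R_aerogel blanket = (1/0.689 − 1/1.05)/(4πk) = 0.4990/(4π·0.0151) = 2.630 K/W
ΣR = 0.001340 + 3.287 + 2.630 = 5.918 K/W
Q = ΔT/ΣR = (-180 °C − 23.8 °C)/5.918 = -34.4 W
(Negative Q ⇒ heat flows inward; heat gain = 34.4 W.)

Q = 34.4 W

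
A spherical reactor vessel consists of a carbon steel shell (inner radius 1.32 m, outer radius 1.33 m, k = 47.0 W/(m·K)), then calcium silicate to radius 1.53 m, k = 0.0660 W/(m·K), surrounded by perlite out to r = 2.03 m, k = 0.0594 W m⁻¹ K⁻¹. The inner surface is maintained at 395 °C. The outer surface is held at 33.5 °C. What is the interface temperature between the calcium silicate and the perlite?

Series thermal resistances, inner to outer:
  R_carbon steel = (1/1.32 − 1/1.33)/(4πk) = 0.005696/(4π·47.0) = 9.644×10^-6 K/W
  R_calcium silicate = (1/1.33 − 1/1.53)/(4πk) = 0.09828/(4π·0.0660) = 0.1185 K/W
  R_perlite = (1/1.53 − 1/2.03)/(4πk) = 0.1610/(4π·0.0594) = 0.2157 K/W
ΣR = 9.644×10^-6 + 0.1185 + 0.2157 = 0.3342 K/W
Q = ΔT/ΣR = (395 °C − 33.5 °C)/0.3342 = 1082 W
From the inner boundary to the calcium silicate/perlite interface, ΣR_partial = 0.1185 K/W.
T_interface = T_in − Q·ΣR_partial = 395 °C − (1082)(0.1185) = 267 °C

T = 267 °C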